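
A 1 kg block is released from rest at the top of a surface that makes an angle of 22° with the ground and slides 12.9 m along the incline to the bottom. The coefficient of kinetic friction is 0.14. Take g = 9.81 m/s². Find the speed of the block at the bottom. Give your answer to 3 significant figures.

The weight component along the incline is mg sin 22° = 3.675 N and the normal force is N = mg cos 22° = 9.096 N.
Friction up the slope is f = μN = 0.14 × 9.096 = 1.273 N, so the net downslope force is 3.675 − 1.273 = 2.402 N and a = 2.402 / 1 = 2.4020 m/s².
Starting from rest over a distance of 12.9 m, v² = 2aL = 2 × 2.4020 × 12.9 = 61.9716, so v = 7.8722 m/s.

7.87 m/s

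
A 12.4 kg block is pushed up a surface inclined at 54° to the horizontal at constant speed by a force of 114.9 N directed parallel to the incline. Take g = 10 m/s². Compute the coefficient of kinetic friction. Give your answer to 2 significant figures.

0.20

At constant speed ΣF = 0 along the incline. The applied 114.9 N acts up the slope; the weight component mg sin 54° = 100.318 N and kinetic friction μN both act down the slope.
So 114.9 = 100.318 + μ × 72.885, giving μ = (114.9 − 100.318) / 72.885 = 0.2001.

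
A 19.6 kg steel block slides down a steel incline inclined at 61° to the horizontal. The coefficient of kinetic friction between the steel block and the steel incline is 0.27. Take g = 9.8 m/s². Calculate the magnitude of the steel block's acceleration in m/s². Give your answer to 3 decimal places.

Resolving the weight along the incline: the component pulling the steel block down the slope is mg sin 61° = 19.6 × 9.8 × 0.8746 = 167.993 N, and the normal force is N = mg cos 61° = 19.6 × 9.8 × 0.4848 = 93.120 N.
Kinetic friction acts up the slope with magnitude f = μN = 0.27 × 93.120 = 25.142 N.
Net force along the incline is 167.993 − 25.142 = 142.851 N, so a = 142.851 / 19.6 = 7.2883 m/s².

7.288 m/s²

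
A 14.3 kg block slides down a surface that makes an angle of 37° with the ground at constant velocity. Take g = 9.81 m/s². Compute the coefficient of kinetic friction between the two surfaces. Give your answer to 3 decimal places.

0.754

At constant velocity the net force along the incline is zero: mg sin 37° = μ mg cos 37°.
So μ = tan 37° = 0.6018 / 0.7986 = 0.7536.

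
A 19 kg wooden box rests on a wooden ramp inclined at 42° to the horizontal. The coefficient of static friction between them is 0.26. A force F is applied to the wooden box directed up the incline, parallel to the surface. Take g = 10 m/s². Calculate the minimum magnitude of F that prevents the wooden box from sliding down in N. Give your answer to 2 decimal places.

90.42 N

The normal force is N = mg cos 42° = 141.198 N. With F at its minimum the wooden box is on the verge of sliding down, so static friction is at its maximum μ_s N = 0.26 × 141.198 = 36.711 N and acts up the slope.
Equilibrium along the incline: F + μ_s N = mg sin 42°, so F = 127.135 − 36.711 = 90.424 N.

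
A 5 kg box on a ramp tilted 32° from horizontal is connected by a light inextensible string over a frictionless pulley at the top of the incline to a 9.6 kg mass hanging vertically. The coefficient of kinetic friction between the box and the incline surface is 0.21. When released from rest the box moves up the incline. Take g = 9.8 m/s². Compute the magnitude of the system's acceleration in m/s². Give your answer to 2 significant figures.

4.1 m/s²

For the box on the incline: the weight component along the slope is m₁g sin 32° = 5 × 9.8 × 0.5299 = 25.965 N and the normal force is N = m₁g cos 32° = 41.554 N.
Kinetic friction opposes the box's motion up the incline: f = μN = 0.21 × 41.554 = 8.726 N acting down the slope.
Newton's second law for the box (up-slope positive): T − 25.965 − 8.726 = 5 a. For the hanging mass (downward positive): 9.6 × 9.8 − T = 9.6 a.
Adding the two equations eliminates T: 59.389 = 14.6 a, so a = 4.0677 m/s².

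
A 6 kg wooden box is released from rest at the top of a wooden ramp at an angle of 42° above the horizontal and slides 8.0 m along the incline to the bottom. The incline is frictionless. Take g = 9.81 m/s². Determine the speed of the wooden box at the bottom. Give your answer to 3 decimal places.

10.248 m/s

The weight component along the incline is mg sin 42° = 39.385 N and the normal force is N = mg cos 42° = 43.742 N.
With no friction, a = g sin 42° = 6.5642 m/s².
Starting from rest over a distance of 8.0 m, v² = 2aL = 2 × 6.5642 × 8.0 = 105.0272, so v = 10.2483 m/s.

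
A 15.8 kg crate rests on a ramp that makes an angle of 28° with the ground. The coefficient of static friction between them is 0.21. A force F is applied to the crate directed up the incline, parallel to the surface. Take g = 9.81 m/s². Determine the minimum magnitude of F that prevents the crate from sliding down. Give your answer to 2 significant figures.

44 N

The normal force is N = mg cos 28° = 136.855 N. With F at its minimum the crate is on the verge of sliding down, so static friction is at its maximum μ_s N = 0.21 × 136.855 = 28.740 N and acts up the slope.
Equilibrium along the incline: F + μ_s N = mg sin 28°, so F = 72.767 − 28.740 = 44.027 N.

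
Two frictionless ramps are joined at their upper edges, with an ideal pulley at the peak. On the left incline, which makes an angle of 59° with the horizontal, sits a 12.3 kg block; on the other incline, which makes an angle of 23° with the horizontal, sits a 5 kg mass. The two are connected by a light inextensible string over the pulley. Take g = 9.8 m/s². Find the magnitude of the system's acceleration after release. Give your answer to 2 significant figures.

Resolve each weight along its own incline: the 12.3 kg mass has component 12.3 × 9.8 × sin 59° = 103.323 N down its slope, and the 5 kg mass has 5 × 9.8 × sin 23° = 19.146 N down its slope.
The 12.3 kg side's 103.323 N exceeds the other side's 19.146 N, so that mass slides down and the 5 kg mass slides up. Taking that direction as positive, Newton's second law for the whole system gives 103.323 − 19.146 = (12.3 + 5) a, so a = 84.177 / 17.3 = 4.8657 m/s².

4.9 m/s²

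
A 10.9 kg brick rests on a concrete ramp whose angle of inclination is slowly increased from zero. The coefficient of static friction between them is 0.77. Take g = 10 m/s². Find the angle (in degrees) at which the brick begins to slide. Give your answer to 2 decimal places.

37.60°

At the threshold of sliding, static friction is at its maximum μ_s N and exactly balances the weight component along the incline: mg sin θ = μ_s mg cos θ.
Hence tan θ = μ_s = 0.77, so θ = arctan(0.77) = 37.5963°.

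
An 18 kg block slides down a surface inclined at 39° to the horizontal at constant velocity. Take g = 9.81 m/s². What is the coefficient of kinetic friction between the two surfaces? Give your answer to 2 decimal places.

At constant velocity the net force along the incline is zero: mg sin 39° = μ mg cos 39°.
So μ = tan 39° = 0.6293 / 0.7771 = 0.8098.

0.81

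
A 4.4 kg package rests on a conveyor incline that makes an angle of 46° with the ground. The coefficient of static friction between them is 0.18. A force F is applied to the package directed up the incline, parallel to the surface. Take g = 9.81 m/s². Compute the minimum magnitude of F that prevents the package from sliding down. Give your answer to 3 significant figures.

The normal force is N = mg cos 46° = 29.984 N. With F at its minimum the package is on the verge of sliding down, so static friction is at its maximum μ_s N = 0.18 × 29.984 = 5.397 N and acts up the slope.
Equilibrium along the incline: F + μ_s N = mg sin 46°, so F = 31.050 − 5.397 = 25.653 N.

25.7 N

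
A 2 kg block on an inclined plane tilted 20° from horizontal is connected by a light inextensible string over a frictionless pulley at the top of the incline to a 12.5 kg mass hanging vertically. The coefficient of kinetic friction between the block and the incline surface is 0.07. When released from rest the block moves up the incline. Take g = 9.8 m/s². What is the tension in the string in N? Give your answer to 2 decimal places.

For the block on the incline: the weight component along the slope is m₁g sin 20° = 2 × 9.8 × 0.3420 = 6.703 N and the normal force is N = m₁g cos 20° = 18.418 N.
Kinetic friction opposes the block's motion up the incline: f = μN = 0.07 × 18.418 = 1.289 N acting down the slope.
Newton's second law for the block (up-slope positive): T − 6.703 − 1.289 = 2 a. For the hanging mass (downward positive): 12.5 × 9.8 − T = 12.5 a.
Adding the two equations eliminates T: 114.508 = 14.5 a, so a = 7.8971 m/s².
Then from the hanging mass's equation, T = 12.5 × (9.8 − 7.8971) = 23.786 N.

23.79 N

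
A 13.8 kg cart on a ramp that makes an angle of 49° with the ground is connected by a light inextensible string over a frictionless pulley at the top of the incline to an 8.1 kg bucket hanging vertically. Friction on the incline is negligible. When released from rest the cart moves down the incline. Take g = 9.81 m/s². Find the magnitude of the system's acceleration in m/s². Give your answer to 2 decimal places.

1.04 m/s²

For the cart on the incline: the weight component along the slope is m₁g sin 49° = 13.8 × 9.81 × 0.7547 = 102.170 N and the normal force is N = m₁g cos 49° = 88.816 N.
Newton's second law for the cart (down-slope positive): 102.170 − T = 13.8 a. For the hanging bucket (upward positive): T − 8.1 × 9.81 = 8.1 a.
Adding the two equations eliminates T: 22.709 = 21.9 a, so a = 1.0369 m/s².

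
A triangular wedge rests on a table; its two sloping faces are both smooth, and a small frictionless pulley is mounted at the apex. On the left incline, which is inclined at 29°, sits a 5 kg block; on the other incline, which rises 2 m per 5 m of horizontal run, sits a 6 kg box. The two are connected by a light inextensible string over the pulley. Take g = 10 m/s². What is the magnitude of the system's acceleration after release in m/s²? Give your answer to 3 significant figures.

0.178 m/s²

Resolve each weight along its own incline: the 5 kg mass has component 5 × 10 × sin 29° = 24.240 N down its slope, and the 6 kg mass has 6 × 10 × sin 21.80° = 22.283 N down its slope.
The 5 kg side's 24.240 N exceeds the other side's 22.283 N, so that mass slides down and the 6 kg mass slides up. Taking that direction as positive, Newton's second law for the whole system gives 24.240 − 22.283 = (5 + 6) a, so a = 1.957 / 11 = 0.1779 m/s².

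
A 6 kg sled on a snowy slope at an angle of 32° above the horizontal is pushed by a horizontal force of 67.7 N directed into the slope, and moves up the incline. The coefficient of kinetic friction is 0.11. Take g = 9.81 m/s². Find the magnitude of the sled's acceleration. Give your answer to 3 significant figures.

2.80 m/s²

The horizontal push has components F cos 32° = 67.7 × 0.8480 = 57.410 N up the incline and F sin 32° = 67.7 × 0.5299 = 35.874 N pressing into the surface.
The normal force is therefore N = mg cos 32° + F sin 32° = 49.913 + 35.874 = 85.787 N, and kinetic friction down the slope is μN = 0.11 × 85.787 = 9.437 N.
Along the incline: F cos 32° − mg sin 32° − μN = ma, so 57.410 − 31.190 − 9.437 = 6 a, giving a = 2.7972 m/s².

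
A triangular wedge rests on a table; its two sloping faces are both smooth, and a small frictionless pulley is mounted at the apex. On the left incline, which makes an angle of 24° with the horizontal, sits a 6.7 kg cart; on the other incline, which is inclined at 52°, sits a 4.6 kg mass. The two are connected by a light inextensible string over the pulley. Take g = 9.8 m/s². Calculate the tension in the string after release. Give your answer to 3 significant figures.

31.9 N

Resolve each weight along its own incline: the 6.7 kg mass has component 6.7 × 9.8 × sin 24° = 26.706 N down its slope, and the 4.6 kg mass has 4.6 × 9.8 × sin 52° = 35.524 N down its slope.
The 4.6 kg side's 35.524 N exceeds the other side's 26.706 N, so that mass slides down and the 6.7 kg mass slides up. Taking that direction as positive, Newton's second law for the whole system gives 35.524 − 26.706 = (6.7 + 4.6) a, so a = 8.818 / 11.3 = 0.7804 m/s².
For the 6.7 kg mass (up-slope positive): T − 26.706 = 6.7 × 0.7804, so T = 31.935 N.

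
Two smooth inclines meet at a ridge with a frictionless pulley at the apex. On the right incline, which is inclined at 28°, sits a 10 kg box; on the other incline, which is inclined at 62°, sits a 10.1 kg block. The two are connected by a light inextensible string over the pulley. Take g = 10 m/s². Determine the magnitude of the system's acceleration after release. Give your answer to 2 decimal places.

Resolve each weight along its own incline: the 10 kg mass has component 10 × 10 × sin 28° = 46.947 N down its slope, and the 10.1 kg mass has 10.1 × 10 × sin 62° = 89.178 N down its slope.
The 10.1 kg side's 89.178 N exceeds the other side's 46.947 N, so that mass slides down and the 10 kg mass slides up. Taking that direction as positive, Newton's second law for the whole system gives 89.178 − 46.947 = (10 + 10.1) a, so a = 42.231 / 20.1 = 2.1010 m/s².

2.10 m/s²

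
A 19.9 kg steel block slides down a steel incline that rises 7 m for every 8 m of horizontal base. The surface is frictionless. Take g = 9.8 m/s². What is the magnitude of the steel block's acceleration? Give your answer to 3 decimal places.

Resolving the weight along the incline: the component pulling the steel block down the slope is mg sin 41.19° = 19.9 × 9.8 × 0.6585 = 128.421 N, and the normal force is N = mg cos 41.19° = 19.9 × 9.8 × 0.7526 = 146.772 N.
With no friction the net force along the incline is 128.421 N, so a = g sin 41.19° = 128.421 / 19.9 = 6.4533 m/s².

6.453 m/s²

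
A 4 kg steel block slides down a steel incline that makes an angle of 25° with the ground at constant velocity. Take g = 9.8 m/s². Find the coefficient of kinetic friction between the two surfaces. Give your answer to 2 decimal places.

0.47

At constant velocity the net force along the incline is zero: mg sin 25° = μ mg cos 25°.
So μ = tan 25° = 0.4226 / 0.9063 = 0.4663.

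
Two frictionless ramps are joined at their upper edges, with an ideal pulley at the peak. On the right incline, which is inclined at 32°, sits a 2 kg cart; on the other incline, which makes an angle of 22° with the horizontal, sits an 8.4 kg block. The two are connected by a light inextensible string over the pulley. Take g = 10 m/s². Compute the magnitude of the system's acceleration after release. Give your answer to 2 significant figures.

2.0 m/s²

Resolve each weight along its own incline: the 2 kg mass has component 2 × 10 × sin 32° = 10.598 N down its slope, and the 8.4 kg mass has 8.4 × 10 × sin 22° = 31.467 N down its slope.
The 8.4 kg side's 31.467 N exceeds the other side's 10.598 N, so that mass slides down and the 2 kg mass slides up. Taking that direction as positive, Newton's second law for the whole system gives 31.467 − 10.598 = (2 + 8.4) a, so a = 20.869 / 10.4 = 2.0066 m/s².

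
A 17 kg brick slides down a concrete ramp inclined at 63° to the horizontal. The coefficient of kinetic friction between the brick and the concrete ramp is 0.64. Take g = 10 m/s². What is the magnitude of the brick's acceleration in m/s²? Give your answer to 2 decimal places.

Resolving the weight along the incline: the component pulling the brick down the slope is mg sin 63° = 17 × 10 × 0.8910 = 151.470 N, and the normal force is N = mg cos 63° = 17 × 10 × 0.4540 = 77.180 N.
Kinetic friction acts up the slope with magnitude f = μN = 0.64 × 77.180 = 49.395 N.
Net force along the incline is 151.470 − 49.395 = 102.075 N, so a = 102.075 / 17 = 6.0044 m/s².

6.00 m/s²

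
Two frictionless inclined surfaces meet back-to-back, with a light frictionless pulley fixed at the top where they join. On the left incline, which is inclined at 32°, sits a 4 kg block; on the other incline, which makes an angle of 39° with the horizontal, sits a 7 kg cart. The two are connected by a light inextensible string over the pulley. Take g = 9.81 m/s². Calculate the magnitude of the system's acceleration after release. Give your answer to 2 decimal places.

Resolve each weight along its own incline: the 4 kg mass has component 4 × 9.81 × sin 32° = 20.794 N down its slope, and the 7 kg mass has 7 × 9.81 × sin 39° = 43.215 N down its slope.
The 7 kg side's 43.215 N exceeds the other side's 20.794 N, so that mass slides down and the 4 kg mass slides up. Taking that direction as positive, Newton's second law for the whole system gives 43.215 − 20.794 = (4 + 7) a, so a = 22.421 / 11 = 2.0383 m/s².

2.04 m/s²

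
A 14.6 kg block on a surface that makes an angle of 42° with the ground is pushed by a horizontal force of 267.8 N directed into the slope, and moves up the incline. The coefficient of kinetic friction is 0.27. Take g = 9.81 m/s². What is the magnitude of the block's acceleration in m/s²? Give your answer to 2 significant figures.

The horizontal push has components F cos 42° = 267.8 × 0.7431 = 199.002 N up the incline and F sin 42° = 267.8 × 0.6691 = 179.185 N pressing into the surface.
The normal force is therefore N = mg cos 42° + F sin 42° = 106.431 + 179.185 = 285.616 N, and kinetic friction down the slope is μN = 0.27 × 285.616 = 77.116 N.
Along the incline: F cos 42° − mg sin 42° − μN = ma, so 199.002 − 95.833 − 77.116 = 14.6 a, giving a = 1.7845 m/s².

1.8 m/s²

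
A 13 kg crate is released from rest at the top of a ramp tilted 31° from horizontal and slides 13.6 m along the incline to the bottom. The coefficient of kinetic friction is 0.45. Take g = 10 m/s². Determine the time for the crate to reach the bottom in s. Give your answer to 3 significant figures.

The weight component along the incline is mg sin 31° = 66.955 N and the normal force is N = mg cos 31° = 111.432 N.
Friction up the slope is f = μN = 0.45 × 111.432 = 50.144 N, so the net downslope force is 66.955 − 50.144 = 16.811 N and a = 16.811 / 13 = 1.2932 m/s².
Starting from rest, L = ½at², so t = √(2L/a) = √(2 × 13.6 / 1.2932) = 4.5862 s.

4.59 s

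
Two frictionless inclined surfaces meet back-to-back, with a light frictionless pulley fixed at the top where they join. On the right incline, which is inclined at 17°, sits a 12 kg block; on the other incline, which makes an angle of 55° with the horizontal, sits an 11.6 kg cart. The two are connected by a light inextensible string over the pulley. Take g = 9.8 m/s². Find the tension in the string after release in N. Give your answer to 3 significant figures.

64.2 N

Resolve each weight along its own incline: the 12 kg mass has component 12 × 9.8 × sin 17° = 34.383 N down its slope, and the 11.6 kg mass has 11.6 × 9.8 × sin 55° = 93.121 N down its slope.
The 11.6 kg side's 93.121 N exceeds the other side's 34.383 N, so that mass slides down and the 12 kg mass slides up. Taking that direction as positive, Newton's second law for the whole system gives 93.121 − 34.383 = (12 + 11.6) a, so a = 58.738 / 23.6 = 2.4889 m/s².
For the 12 kg mass (up-slope positive): T − 34.383 = 12 × 2.4889, so T = 64.250 N.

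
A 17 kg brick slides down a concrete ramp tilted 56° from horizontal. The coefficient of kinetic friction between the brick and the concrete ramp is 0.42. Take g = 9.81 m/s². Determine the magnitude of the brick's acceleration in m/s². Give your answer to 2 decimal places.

5.83 m/s²

Resolving the weight along the incline: the component pulling the brick down the slope is mg sin 56° = 17 × 9.81 × 0.8290 = 138.252 N, and the normal force is N = mg cos 56° = 17 × 9.81 × 0.5592 = 93.258 N.
Kinetic friction acts up the slope with magnitude f = μN = 0.42 × 93.258 = 39.168 N.
Net force along the incline is 138.252 − 39.168 = 99.084 N, so a = 99.084 / 17 = 5.8285 m/s².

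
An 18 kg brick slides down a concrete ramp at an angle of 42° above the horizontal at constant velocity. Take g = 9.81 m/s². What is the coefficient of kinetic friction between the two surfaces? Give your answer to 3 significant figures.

At constant velocity the net force along the incline is zero: mg sin 42° = μ mg cos 42°.
So μ = tan 42° = 0.6691 / 0.7431 = 0.9004.

0.900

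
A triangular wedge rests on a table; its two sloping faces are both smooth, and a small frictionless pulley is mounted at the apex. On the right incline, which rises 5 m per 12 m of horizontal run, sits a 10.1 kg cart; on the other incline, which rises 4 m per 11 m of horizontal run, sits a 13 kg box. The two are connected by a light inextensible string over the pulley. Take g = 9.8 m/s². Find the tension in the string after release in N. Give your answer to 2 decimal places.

40.46 N

Resolve each weight along its own incline: the 10.1 kg mass has component 10.1 × 9.8 × sin 22.62° = 38.069 N down its slope, and the 13 kg mass has 13 × 9.8 × sin 19.98° = 43.538 N down its slope.
The 13 kg side's 43.538 N exceeds the other side's 38.069 N, so that mass slides down and the 10.1 kg mass slides up. Taking that direction as positive, Newton's second law for the whole system gives 43.538 − 38.069 = (10.1 + 13) a, so a = 5.469 / 23.1 = 0.2368 m/s².
For the 10.1 kg mass (up-slope positive): T − 38.069 = 10.1 × 0.2368, so T = 40.461 N.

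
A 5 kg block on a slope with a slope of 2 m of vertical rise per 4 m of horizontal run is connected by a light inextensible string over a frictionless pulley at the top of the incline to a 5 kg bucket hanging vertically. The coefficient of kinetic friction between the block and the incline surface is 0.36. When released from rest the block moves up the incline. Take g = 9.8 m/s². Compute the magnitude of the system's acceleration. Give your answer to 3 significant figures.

1.13 m/s²

For the block on the incline: the weight component along the slope is m₁g sin 26.57° = 5 × 9.8 × 0.4472 = 21.913 N and the normal force is N = m₁g cos 26.57° = 43.827 N.
Kinetic friction opposes the block's motion up the incline: f = μN = 0.36 × 43.827 = 15.778 N acting down the slope.
Newton's second law for the block (up-slope positive): T − 21.913 − 15.778 = 5 a. For the hanging bucket (downward positive): 5 × 9.8 − T = 5 a.
Adding the two equations eliminates T: 11.309 = 10 a, so a = 1.1309 m/s².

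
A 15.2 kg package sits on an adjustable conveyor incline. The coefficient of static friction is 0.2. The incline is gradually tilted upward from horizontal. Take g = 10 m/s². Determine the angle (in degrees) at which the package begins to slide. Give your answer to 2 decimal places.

11.31°

At the threshold of sliding, static friction is at its maximum μ_s N and exactly balances the weight component along the incline: mg sin θ = μ_s mg cos θ.
Hence tan θ = μ_s = 0.2, so θ = arctan(0.2) = 11.3099°.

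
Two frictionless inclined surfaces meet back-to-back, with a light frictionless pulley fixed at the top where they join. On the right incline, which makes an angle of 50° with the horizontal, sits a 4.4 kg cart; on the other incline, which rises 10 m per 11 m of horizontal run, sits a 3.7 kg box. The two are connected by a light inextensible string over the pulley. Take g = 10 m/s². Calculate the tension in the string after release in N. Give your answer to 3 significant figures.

Resolve each weight along its own incline: the 4.4 kg mass has component 4.4 × 10 × sin 50° = 33.706 N down its slope, and the 3.7 kg mass has 3.7 × 10 × sin 42.27° = 24.889 N down its slope.
The 4.4 kg side's 33.706 N exceeds the other side's 24.889 N, so that mass slides down and the 3.7 kg mass slides up. Taking that direction as positive, Newton's second law for the whole system gives 33.706 − 24.889 = (4.4 + 3.7) a, so a = 8.817 / 8.1 = 1.0885 m/s².
For the 3.7 kg mass (up-slope positive): T − 24.889 = 3.7 × 1.0885, so T = 28.916 N.

28.9 N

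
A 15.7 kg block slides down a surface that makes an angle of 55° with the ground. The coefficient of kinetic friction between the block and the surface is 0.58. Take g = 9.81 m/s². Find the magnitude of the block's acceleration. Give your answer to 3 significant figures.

Resolving the weight along the incline: the component pulling the block down the slope is mg sin 55° = 15.7 × 9.81 × 0.8192 = 126.171 N, and the normal force is N = mg cos 55° = 15.7 × 9.81 × 0.5736 = 88.344 N.
Kinetic friction acts up the slope with magnitude f = μN = 0.58 × 88.344 = 51.240 N.
Net force along the incline is 126.171 − 51.240 = 74.931 N, so a = 74.931 / 15.7 = 4.7727 m/s².

4.77 m/s²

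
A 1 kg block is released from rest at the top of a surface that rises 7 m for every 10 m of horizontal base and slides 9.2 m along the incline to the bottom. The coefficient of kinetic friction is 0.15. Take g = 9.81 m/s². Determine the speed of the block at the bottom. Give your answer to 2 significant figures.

9.0 m/s

The weight component along the incline is mg sin 34.99° = 5.626 N and the normal force is N = mg cos 34.99° = 8.037 N.
Friction up the slope is f = μN = 0.15 × 8.037 = 1.206 N, so the net downslope force is 5.626 − 1.206 = 4.420 N and a = 4.420 / 1 = 4.4200 m/s².
Starting from rest over a distance of 9.2 m, v² = 2aL = 2 × 4.4200 × 9.2 = 81.3280, so v = 9.0182 m/s.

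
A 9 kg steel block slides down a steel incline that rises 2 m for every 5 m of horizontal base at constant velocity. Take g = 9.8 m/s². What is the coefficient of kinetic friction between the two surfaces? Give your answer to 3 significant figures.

0.400

At constant velocity the net force along the incline is zero: mg sin 21.80° = μ mg cos 21.80°.
So μ = tan 21.80° = 0.3714 / 0.9285 = 0.4000.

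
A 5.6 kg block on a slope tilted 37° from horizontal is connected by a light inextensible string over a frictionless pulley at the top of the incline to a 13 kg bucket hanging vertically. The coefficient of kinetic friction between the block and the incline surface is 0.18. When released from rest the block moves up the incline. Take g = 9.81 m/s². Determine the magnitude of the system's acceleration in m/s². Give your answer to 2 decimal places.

For the block on the incline: the weight component along the slope is m₁g sin 37° = 5.6 × 9.81 × 0.6018 = 33.060 N and the normal force is N = m₁g cos 37° = 43.874 N.
Kinetic friction opposes the block's motion up the incline: f = μN = 0.18 × 43.874 = 7.897 N acting down the slope.
Newton's second law for the block (up-slope positive): T − 33.060 − 7.897 = 5.6 a. For the hanging bucket (downward positive): 13 × 9.81 − T = 13 a.
Adding the two equations eliminates T: 86.573 = 18.6 a, so a = 4.6545 m/s².

4.65 m/s²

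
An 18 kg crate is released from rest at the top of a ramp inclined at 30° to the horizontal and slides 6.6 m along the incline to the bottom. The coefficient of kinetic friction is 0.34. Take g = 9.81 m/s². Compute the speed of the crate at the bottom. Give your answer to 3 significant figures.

The weight component along the incline is mg sin 30° = 88.290 N and the normal force is N = mg cos 30° = 152.923 N.
Friction up the slope is f = μN = 0.34 × 152.923 = 51.994 N, so the net downslope force is 88.290 − 51.994 = 36.296 N and a = 36.296 / 18 = 2.0164 m/s².
Starting from rest over a distance of 6.6 m, v² = 2aL = 2 × 2.0164 × 6.6 = 26.6165, so v = 5.1591 m/s.

5.16 m/s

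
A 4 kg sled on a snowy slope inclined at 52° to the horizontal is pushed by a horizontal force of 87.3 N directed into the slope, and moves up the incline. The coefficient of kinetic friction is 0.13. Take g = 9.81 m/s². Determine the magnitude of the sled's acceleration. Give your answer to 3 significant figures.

The horizontal push has components F cos 52° = 87.3 × 0.6157 = 53.751 N up the incline and F sin 52° = 87.3 × 0.7880 = 68.792 N pressing into the surface.
The normal force is therefore N = mg cos 52° + F sin 52° = 24.160 + 68.792 = 92.952 N, and kinetic friction down the slope is μN = 0.13 × 92.952 = 12.084 N.
Along the incline: F cos 52° − mg sin 52° − μN = ma, so 53.751 − 30.921 − 12.084 = 4 a, giving a = 2.6865 m/s².

2.69 m/s²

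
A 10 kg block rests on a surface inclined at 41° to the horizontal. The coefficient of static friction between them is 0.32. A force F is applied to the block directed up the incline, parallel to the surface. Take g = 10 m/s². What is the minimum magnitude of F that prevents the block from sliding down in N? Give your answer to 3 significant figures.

41.5 N

The normal force is N = mg cos 41° = 75.471 N. With F at its minimum the block is on the verge of sliding down, so static friction is at its maximum μ_s N = 0.32 × 75.471 = 24.151 N and acts up the slope.
Equilibrium along the incline: F + μ_s N = mg sin 41°, so F = 65.606 − 24.151 = 41.455 N.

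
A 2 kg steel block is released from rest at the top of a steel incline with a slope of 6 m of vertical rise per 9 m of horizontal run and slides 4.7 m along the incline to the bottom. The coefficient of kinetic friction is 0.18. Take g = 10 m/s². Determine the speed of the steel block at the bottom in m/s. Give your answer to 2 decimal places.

The weight component along the incline is mg sin 33.69° = 11.094 N and the normal force is N = mg cos 33.69° = 16.641 N.
Friction up the slope is f = μN = 0.18 × 16.641 = 2.995 N, so the net downslope force is 11.094 − 2.995 = 8.099 N and a = 8.099 / 2 = 4.0495 m/s².
Starting from rest over a distance of 4.7 m, v² = 2aL = 2 × 4.0495 × 4.7 = 38.0653, so v = 6.1697 m/s.

6.17 m/s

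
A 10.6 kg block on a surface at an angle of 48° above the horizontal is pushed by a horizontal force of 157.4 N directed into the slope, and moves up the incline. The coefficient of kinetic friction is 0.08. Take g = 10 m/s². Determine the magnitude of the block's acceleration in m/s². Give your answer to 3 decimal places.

The horizontal push has components F cos 48° = 157.4 × 0.6691 = 105.316 N up the incline and F sin 48° = 157.4 × 0.7431 = 116.964 N pressing into the surface.
The normal force is therefore N = mg cos 48° + F sin 48° = 70.925 + 116.964 = 187.889 N, and kinetic friction down the slope is μN = 0.08 × 187.889 = 15.031 N.
Along the incline: F cos 48° − mg sin 48° − μN = ma, so 105.316 − 78.769 − 15.031 = 10.6 a, giving a = 1.0864 m/s².

1.086 m/s²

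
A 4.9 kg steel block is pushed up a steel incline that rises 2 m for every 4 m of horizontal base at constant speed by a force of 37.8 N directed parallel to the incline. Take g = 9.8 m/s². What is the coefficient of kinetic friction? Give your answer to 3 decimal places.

0.380

At constant speed ΣF = 0 along the incline. The applied 37.8 N acts up the slope; the weight component mg sin 26.57° = 21.475 N and kinetic friction μN both act down the slope.
So 37.8 = 21.475 + μ × 42.950, giving μ = (37.8 − 21.475) / 42.950 = 0.3801.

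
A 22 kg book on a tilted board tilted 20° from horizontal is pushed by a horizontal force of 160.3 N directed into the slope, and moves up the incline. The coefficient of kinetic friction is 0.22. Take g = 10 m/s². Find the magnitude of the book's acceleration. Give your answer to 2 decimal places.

0.81 m/s²

The horizontal push has components F cos 20° = 160.3 × 0.9397 = 150.634 N up the incline and F sin 20° = 160.3 × 0.3420 = 54.823 N pressing into the surface.
The normal force is therefore N = mg cos 20° + F sin 20° = 206.734 + 54.823 = 261.557 N, and kinetic friction down the slope is μN = 0.22 × 261.557 = 57.543 N.
Along the incline: F cos 20° − mg sin 20° − μN = ma, so 150.634 − 75.240 − 57.543 = 22 a, giving a = 0.8114 m/s².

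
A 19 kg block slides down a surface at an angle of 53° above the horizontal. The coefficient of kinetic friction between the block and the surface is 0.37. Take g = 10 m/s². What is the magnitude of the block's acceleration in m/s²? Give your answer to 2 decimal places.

Resolving the weight along the incline: the component pulling the block down the slope is mg sin 53° = 19 × 10 × 0.7986 = 151.734 N, and the normal force is N = mg cos 53° = 19 × 10 × 0.6018 = 114.342 N.
Kinetic friction acts up the slope with magnitude f = μN = 0.37 × 114.342 = 42.307 N.
Net force along the incline is 151.734 − 42.307 = 109.427 N, so a = 109.427 / 19 = 5.7593 m/s².

5.76 m/s²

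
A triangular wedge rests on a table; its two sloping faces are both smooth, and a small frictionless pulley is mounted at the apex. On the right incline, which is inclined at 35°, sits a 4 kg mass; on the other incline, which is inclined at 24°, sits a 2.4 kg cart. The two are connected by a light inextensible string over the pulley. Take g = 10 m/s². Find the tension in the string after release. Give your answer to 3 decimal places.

Resolve each weight along its own incline: the 4 kg mass has component 4 × 10 × sin 35° = 22.943 N down its slope, and the 2.4 kg mass has 2.4 × 10 × sin 24° = 9.762 N down its slope.
The 4 kg side's 22.943 N exceeds the other side's 9.762 N, so that mass slides down and the 2.4 kg mass slides up. Taking that direction as positive, Newton's second law for the whole system gives 22.943 − 9.762 = (4 + 2.4) a, so a = 13.181 / 6.4 = 2.0595 m/s².
For the 2.4 kg mass (up-slope positive): T − 9.762 = 2.4 × 2.0595, so T = 14.705 N.

14.705 N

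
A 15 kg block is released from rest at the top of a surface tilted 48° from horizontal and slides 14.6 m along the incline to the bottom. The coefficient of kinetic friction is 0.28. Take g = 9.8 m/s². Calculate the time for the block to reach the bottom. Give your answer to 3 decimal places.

2.315 s

The weight component along the incline is mg sin 48° = 109.242 N and the normal force is N = mg cos 48° = 98.362 N.
Friction up the slope is f = μN = 0.28 × 98.362 = 27.541 N, so the net downslope force is 109.242 − 27.541 = 81.701 N and a = 81.701 / 15 = 5.4467 m/s².
Starting from rest, L = ½at², so t = √(2L/a) = √(2 × 14.6 / 5.4467) = 2.3154 s.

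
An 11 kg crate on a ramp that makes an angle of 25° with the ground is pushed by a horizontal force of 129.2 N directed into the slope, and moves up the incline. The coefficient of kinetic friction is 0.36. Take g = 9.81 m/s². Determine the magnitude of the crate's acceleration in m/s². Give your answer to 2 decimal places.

The horizontal push has components F cos 25° = 129.2 × 0.9063 = 117.094 N up the incline and F sin 25° = 129.2 × 0.4226 = 54.600 N pressing into the surface.
The normal force is therefore N = mg cos 25° + F sin 25° = 97.799 + 54.600 = 152.399 N, and kinetic friction down the slope is μN = 0.36 × 152.399 = 54.864 N.
Along the incline: F cos 25° − mg sin 25° − μN = ma, so 117.094 − 45.603 − 54.864 = 11 a, giving a = 1.5115 m/s².

1.51 m/s²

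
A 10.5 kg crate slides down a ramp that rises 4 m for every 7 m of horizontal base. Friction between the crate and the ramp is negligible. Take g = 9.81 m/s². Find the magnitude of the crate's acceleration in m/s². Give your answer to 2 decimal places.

Resolving the weight along the incline: the component pulling the crate down the slope is mg sin 29.74° = 10.5 × 9.81 × 0.4961 = 51.101 N, and the normal force is N = mg cos 29.74° = 10.5 × 9.81 × 0.8682 = 89.429 N.
With no friction the net force along the incline is 51.101 N, so a = g sin 29.74° = 51.101 / 10.5 = 4.8668 m/s².

4.87 m/s²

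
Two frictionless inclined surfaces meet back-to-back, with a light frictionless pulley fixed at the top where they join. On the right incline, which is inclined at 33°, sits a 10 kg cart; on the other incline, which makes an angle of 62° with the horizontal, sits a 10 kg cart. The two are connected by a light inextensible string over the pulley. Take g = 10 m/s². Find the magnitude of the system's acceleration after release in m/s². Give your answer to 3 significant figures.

1.69 m/s²

Resolve each weight along its own incline: the 10 kg mass has component 10 × 10 × sin 33° = 54.464 N down its slope, and the 10 kg mass has 10 × 10 × sin 62° = 88.295 N down its slope.
The 10 kg side's 88.295 N exceeds the other side's 54.464 N, so that mass slides down and the 10 kg mass slides up. Taking that direction as positive, Newton's second law for the whole system gives 88.295 − 54.464 = (10 + 10) a, so a = 33.831 / 20 = 1.6916 m/s².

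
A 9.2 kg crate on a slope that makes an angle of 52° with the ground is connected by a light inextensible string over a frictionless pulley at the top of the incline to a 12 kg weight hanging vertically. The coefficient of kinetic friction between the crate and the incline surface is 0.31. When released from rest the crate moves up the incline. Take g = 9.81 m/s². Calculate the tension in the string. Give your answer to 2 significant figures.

100 N

For the crate on the incline: the weight component along the slope is m₁g sin 52° = 9.2 × 9.81 × 0.7880 = 71.119 N and the normal force is N = m₁g cos 52° = 55.565 N.
Kinetic friction opposes the crate's motion up the incline: f = μN = 0.31 × 55.565 = 17.225 N acting down the slope.
Newton's second law for the crate (up-slope positive): T − 71.119 − 17.225 = 9.2 a. For the hanging weight (downward positive): 12 × 9.81 − T = 12 a.
Adding the two equations eliminates T: 29.376 = 21.2 a, so a = 1.3857 m/s².
Then from the hanging weight's equation, T = 12 × (9.81 − 1.3857) = 101.092 N.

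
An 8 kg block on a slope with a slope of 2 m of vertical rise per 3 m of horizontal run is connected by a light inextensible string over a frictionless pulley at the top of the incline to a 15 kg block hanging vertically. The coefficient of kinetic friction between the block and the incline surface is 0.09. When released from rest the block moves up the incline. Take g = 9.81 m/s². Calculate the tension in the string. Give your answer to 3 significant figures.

For the block on the incline: the weight component along the slope is m₁g sin 33.69° = 8 × 9.81 × 0.5547 = 43.533 N and the normal force is N = m₁g cos 33.69° = 65.299 N.
Kinetic friction opposes the block's motion up the incline: f = μN = 0.09 × 65.299 = 5.877 N acting down the slope.
Newton's second law for the block (up-slope positive): T − 43.533 − 5.877 = 8 a. For the hanging block (downward positive): 15 × 9.81 − T = 15 a.
Adding the two equations eliminates T: 97.740 = 23 a, so a = 4.2496 m/s².
Then from the hanging block's equation, T = 15 × (9.81 − 4.2496) = 83.406 N.

83.4 N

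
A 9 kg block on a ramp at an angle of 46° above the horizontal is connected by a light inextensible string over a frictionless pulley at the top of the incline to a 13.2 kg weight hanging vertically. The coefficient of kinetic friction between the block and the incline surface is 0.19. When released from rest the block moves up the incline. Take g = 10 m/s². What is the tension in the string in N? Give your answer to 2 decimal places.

For the block on the incline: the weight component along the slope is m₁g sin 46° = 9 × 10 × 0.7193 = 64.737 N and the normal force is N = m₁g cos 46° = 62.519 N.
Kinetic friction opposes the block's motion up the incline: f = μN = 0.19 × 62.519 = 11.879 N acting down the slope.
Newton's second law for the block (up-slope positive): T − 64.737 − 11.879 = 9 a. For the hanging weight (downward positive): 13.2 × 10 − T = 13.2 a.
Adding the two equations eliminates T: 55.384 = 22.2 a, so a = 2.4948 m/s².
Then from the hanging weight's equation, T = 13.2 × (10 − 2.4948) = 99.069 N.

99.07 N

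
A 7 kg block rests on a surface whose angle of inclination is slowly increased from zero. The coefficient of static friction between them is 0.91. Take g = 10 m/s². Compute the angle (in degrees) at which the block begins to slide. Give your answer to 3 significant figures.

42.3°

At the threshold of sliding, static friction is at its maximum μ_s N and exactly balances the weight component along the incline: mg sin θ = μ_s mg cos θ.
Hence tan θ = μ_s = 0.91, so θ = arctan(0.91) = 42.3022°.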